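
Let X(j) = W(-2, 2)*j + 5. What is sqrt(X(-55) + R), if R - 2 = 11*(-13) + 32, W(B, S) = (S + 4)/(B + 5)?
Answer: I*sqrt(214) ≈ 14.629*I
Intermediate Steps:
W(B, S) = (4 + S)/(5 + B)
X(j) = 5 + 2*j (X(j) = ((4 + 2)/(5 - 2))*j + 5 = (6/3)*j + 5 = ((1/3)*6)*j + 5 = 2*j + 5 = 5 + 2*j)
R = -109 (R = 2 + (11*(-13) + 32) = 2 + (-143 + 32) = 2 - 111 = -109)
sqrt(X(-55) + R) = sqrt((5 + 2*(-55)) - 109) = sqrt((5 - 110) - 109) = sqrt(-105 - 109) = sqrt(-214) = I*sqrt(214)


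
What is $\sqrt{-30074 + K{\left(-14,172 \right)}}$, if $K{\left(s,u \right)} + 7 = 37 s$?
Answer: $i \sqrt{30599} \approx 174.93 i$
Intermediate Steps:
$K{\left(s,u \right)} = -7 + 37 s$
$\sqrt{-30074 + K{\left(-14,172 \right)}} = \sqrt{-30074 + \left(-7 + 37 \left(-14\right)\right)} = \sqrt{-30074 - 525} = \sqrt{-30599} = i \sqrt{30599}$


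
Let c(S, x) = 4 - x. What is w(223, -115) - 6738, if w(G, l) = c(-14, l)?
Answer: -6619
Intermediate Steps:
w(G, l) = 4 - l
w(223, -115) - 6738 = (4 - 1*(-115)) - 6738 = (4 + 115) - 6738 = 119 - 6738 = -6619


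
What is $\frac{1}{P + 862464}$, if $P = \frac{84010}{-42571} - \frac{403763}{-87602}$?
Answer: $\frac{3729304742}{3216400914154941} \approx 1.1595 \cdot 10^{-6}$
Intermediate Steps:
$P = \frac{9829150653}{3729304742}$ ($P = 84010 \left(- \frac{1}{42571}\right) - - \frac{403763}{87602} = - \frac{84010}{42571} + \frac{403763}{87602} = \frac{9829150653}{3729304742} \approx 2.6357$)
$\frac{1}{P + 862464} = \frac{1}{\frac{9829150653}{3729304742} + 862464} = \frac{1}{\frac{3216400914154941}{3729304742}} = \frac{3729304742}{3216400914154941}$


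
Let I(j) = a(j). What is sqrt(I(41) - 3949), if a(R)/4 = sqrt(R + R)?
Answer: sqrt(-3949 + 4*sqrt(82)) ≈ 62.552*I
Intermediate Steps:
a(R) = 4*sqrt(2)*sqrt(R) (a(R) = 4*sqrt(R + R) = 4*sqrt(2*R) = 4*(sqrt(2)*sqrt(R)) = 4*sqrt(2)*sqrt(R))
I(j) = 4*sqrt(2)*sqrt(j)
sqrt(I(41) - 3949) = sqrt(4*sqrt(2)*sqrt(41) - 3949) = sqrt(4*sqrt(82) - 3949) = sqrt(-3949 + 4*sqrt(82))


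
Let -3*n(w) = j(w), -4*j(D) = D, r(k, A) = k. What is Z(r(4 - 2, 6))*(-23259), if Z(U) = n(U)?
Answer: -7753/2 ≈ -3876.5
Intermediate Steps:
j(D) = -D/4
n(w) = w/12 (n(w) = -(-1)*w/12 = w/12)
Z(U) = U/12
Z(r(4 - 2, 6))*(-23259) = ((4 - 2)/12)*(-23259) = ((1/12)*2)*(-23259) = (1/6)*(-23259) = -7753/2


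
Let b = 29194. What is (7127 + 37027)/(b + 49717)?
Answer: 44154/78911 ≈ 0.55954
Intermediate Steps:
(7127 + 37027)/(b + 49717) = (7127 + 37027)/(29194 + 49717) = 44154/78911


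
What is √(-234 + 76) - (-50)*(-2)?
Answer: -100 + I*√158 ≈ -100.0 + 12.57*I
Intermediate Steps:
√(-234 + 76) - (-50)*(-2) = √(-158) - 10*10 = I*√158 - 100 = -100 + I*√158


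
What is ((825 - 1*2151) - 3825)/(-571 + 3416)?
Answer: -5151/2845 ≈ -1.8105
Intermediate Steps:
((825 - 1*2151) - 3825)/(-571 + 3416) = ((825 - 2151) - 3825)/2845 = (-1326 - 3825)*(1/2845) = -5151*1/2845 = -5151/2845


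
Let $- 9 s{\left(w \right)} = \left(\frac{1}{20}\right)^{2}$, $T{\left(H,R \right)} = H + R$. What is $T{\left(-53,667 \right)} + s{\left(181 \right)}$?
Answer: $\frac{2210399}{3600} \approx 614.0$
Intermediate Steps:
$s{\left(w \right)} = - \frac{1}{3600}$ ($s{\left(w \right)} = - \frac{\left(\frac{1}{20}\right)^{2}}{9} = - \frac{1}{9 \cdot 400} = \left(- \frac{1}{9}\right) \frac{1}{400} = - \frac{1}{3600}$)
$T{\left(-53,667 \right)} + s{\left(181 \right)} = \left(-53 + 667\right) - \frac{1}{3600} = 614 - \frac{1}{3600} = \frac{2210399}{3600}$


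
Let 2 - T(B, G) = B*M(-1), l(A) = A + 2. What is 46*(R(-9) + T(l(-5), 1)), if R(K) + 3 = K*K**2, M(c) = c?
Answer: -33718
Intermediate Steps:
l(A) = 2 + A
T(B, G) = 2 + B (T(B, G) = 2 - B*(-1) = 2 - (-1)*B = 2 + B)
R(K) = -3 + K**3 (R(K) = -3 + K*K**2 = -3 + K**3)
46*(R(-9) + T(l(-5), 1)) = 46*((-3 + (-9)**3) + (2 + (2 - 5))) = 46*((-3 - 729) + (2 - 3)) = 46*(-732 - 1) = 46*(-733) = -33718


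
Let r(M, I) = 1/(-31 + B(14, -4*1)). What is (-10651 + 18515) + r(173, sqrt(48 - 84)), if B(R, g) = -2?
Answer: 259511/33 ≈ 7864.0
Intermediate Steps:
r(M, I) = -1/33 (r(M, I) = 1/(-31 - 2) = 1/(-33) = -1/33)
(-10651 + 18515) + r(173, sqrt(48 - 84)) = (-10651 + 18515) - 1/33 = 7864 - 1/33 = 259511/33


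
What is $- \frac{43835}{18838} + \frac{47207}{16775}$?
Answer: $\frac{153953341}{316007450} \approx 0.48718$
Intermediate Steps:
$- \frac{43835}{18838} + \frac{47207}{16775} = \frac{153953341}{316007450}$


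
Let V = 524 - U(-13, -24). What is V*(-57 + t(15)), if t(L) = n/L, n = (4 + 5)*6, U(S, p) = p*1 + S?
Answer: -149787/5 ≈ -29957.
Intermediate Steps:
U(S, p) = S + p (U(S, p) = p + S = S + p)
n = 54 (n = 9*6 = 54)
V = 561 (V = 524 - (-13 - 24) = 524 - 1*(-37) = 524 + 37 = 561)
t(L) = 54/L
V*(-57 + t(15)) = 561*(-57 + 54/15) = 561*(-57 + 54*(1/15)) = 561*(-57 + 18/5) = 561*(-267/5) = -149787/5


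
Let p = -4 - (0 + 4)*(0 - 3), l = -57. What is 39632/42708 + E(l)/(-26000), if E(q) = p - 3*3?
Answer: 257618677/277602000 ≈ 0.92801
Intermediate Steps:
p = 8 (p = -4 - 4*(-3) = -4 - 1*(-12) = -4 + 12 = 8)
E(q) = -1 (E(q) = 8 - 3*3 = 8 - 9 = -1)
39632/42708 + E(l)/(-26000) = 39632/42708 - 1/(-26000) = 39632*(1/42708) - 1*(-1/26000) = 9908/10677 + 1/26000 = 257618677/277602000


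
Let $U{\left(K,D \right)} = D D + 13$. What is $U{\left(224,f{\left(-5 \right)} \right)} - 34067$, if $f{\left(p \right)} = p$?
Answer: $-34029$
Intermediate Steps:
$U{\left(K,D \right)} = 13 + D^{2}$ ($U{\left(K,D \right)} = D^{2} + 13 = 13 + D^{2}$)
$U{\left(224,f{\left(-5 \right)} \right)} - 34067 = \left(13 + \left(-5\right)^{2}\right) - 34067 = \left(13 + 25\right) - 34067 = 38 - 34067 = -34029$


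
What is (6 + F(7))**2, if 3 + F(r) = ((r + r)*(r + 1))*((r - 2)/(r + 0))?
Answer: 6889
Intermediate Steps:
F(r) = -3 + 2*(1 + r)*(-2 + r) (F(r) = -3 + ((r + r)*(r + 1))*((r - 2)/(r + 0)) = -3 + ((2*r)*(1 + r))*((-2 + r)/r) = -3 + (2*r*(1 + r))*((-2 + r)/r) = -3 + 2*(1 + r)*(-2 + r))
(6 + F(7))**2 = (6 + (-7 - 2*7 + 2*7**2))**2 = (6 + (-7 - 14 + 2*49))**2 = (6 + (-7 - 14 + 98))**2 = (6 + 77)**2 = 83**2 = 6889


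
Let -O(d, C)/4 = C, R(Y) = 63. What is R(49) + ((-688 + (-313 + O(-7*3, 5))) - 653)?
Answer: -1611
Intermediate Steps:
O(d, C) = -4*C
R(49) + ((-688 + (-313 + O(-7*3, 5))) - 653) = 63 + ((-688 + (-313 - 4*5)) - 653) = 63 + ((-688 + (-313 - 20)) - 653) = 63 + ((-688 - 333) - 653) = 63 + (-1021 - 653) = 63 - 1674 = -1611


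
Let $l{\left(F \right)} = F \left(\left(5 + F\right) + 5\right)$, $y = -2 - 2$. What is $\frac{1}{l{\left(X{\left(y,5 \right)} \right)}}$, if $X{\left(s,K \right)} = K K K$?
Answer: $\frac{1}{16875} \approx 5.9259 \cdot 10^{-5}$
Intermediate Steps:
$y = -4$
$X{\left(s,K \right)} = K^{3}$ ($X{\left(s,K \right)} = K^{2} K = K^{3}$)
$l{\left(F \right)} = F \left(10 + F\right)$
$\frac{1}{l{\left(X{\left(y,5 \right)} \right)}} = \frac{1}{5^{3} \left(10 + 5^{3}\right)} = \frac{1}{125 \left(10 + 125\right)} = \frac{1}{125 \cdot 135} = \frac{1}{16875}$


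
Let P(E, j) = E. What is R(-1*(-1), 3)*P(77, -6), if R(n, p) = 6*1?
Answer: 462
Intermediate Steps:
R(n, p) = 6
R(-1*(-1), 3)*P(77, -6) = 6*77 = 462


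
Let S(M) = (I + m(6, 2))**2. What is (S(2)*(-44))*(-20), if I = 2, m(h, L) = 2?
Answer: 14080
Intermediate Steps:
S(M) = 16 (S(M) = (2 + 2)**2 = 4**2 = 16)
(S(2)*(-44))*(-20) = (16*(-44))*(-20) = -704*(-20) = 14080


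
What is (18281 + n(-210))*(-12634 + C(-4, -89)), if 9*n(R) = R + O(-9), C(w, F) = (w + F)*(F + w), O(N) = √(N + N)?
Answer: -218270405/3 - 3985*I*√2/3 ≈ -7.2757e+7 - 1878.5*I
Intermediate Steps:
O(N) = √2*√N (O(N) = √(2*N) = √2*√N)
C(w, F) = (F + w)² (C(w, F) = (F + w)*(F + w) = (F + w)²)
n(R) = R/9 + I*√2/3 (n(R) = (R + √2*√(-9))/9 = (R + √2*(3*I))/9 = (R + 3*I*√2)/9 = R/9 + I*√2/3)
(18281 + n(-210))*(-12634 + C(-4, -89)) = (18281 + ((⅑)*(-210) + I*√2/3))*(-12634 + (-89 - 4)²) = (18281 + (-70/3 + I*√2/3))*(-12634 + (-93)²) = (54773/3 + I*√2/3)*(-12634 + 8649) = (54773/3 + I*√2/3)*(-3985) = -218270405/3 - 3985*I*√2/3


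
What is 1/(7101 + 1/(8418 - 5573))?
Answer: 2845/20202346 ≈ 0.00014083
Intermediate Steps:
1/(7101 + 1/(8418 - 5573)) = 1/(7101 + 1/2845) = 1/(20202346/2845) = 2845/20202346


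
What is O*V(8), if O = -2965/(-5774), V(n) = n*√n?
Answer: 23720*√2/2887 ≈ 11.619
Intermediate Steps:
V(n) = n^(3/2)
O = 2965/5774 (O = -2965*(-1/5774) = 2965/5774 ≈ 0.51351)
O*V(8) = 2965*8^(3/2)/5774 = 2965*(16*√2)/5774 = 23720*√2/2887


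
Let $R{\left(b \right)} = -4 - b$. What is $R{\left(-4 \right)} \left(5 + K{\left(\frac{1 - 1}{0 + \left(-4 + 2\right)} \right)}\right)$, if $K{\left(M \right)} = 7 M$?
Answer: $0$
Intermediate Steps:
$R{\left(-4 \right)} \left(5 + K{\left(\frac{1 - 1}{0 + \left(-4 + 2\right)} \right)}\right) = \left(-4 - -4\right) \left(5 + 7 \frac{1 - 1}{0 + \left(-4 + 2\right)}\right) = \left(-4 + 4\right) \left(5 + 7 \frac{0}{0 - 2}\right) = 0 \left(5 + 7 \frac{0}{-2}\right) = 0 \left(5 + 7 \cdot 0 \left(- \frac{1}{2}\right)\right) = 0 \left(5 + 7 \cdot 0\right) = 0 \left(5 + 0\right) = 0 \cdot 5 = 0$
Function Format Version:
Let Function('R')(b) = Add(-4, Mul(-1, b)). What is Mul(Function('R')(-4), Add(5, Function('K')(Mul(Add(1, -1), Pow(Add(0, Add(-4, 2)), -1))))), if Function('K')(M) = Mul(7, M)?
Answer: 0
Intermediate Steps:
Mul(Function('R')(-4), Add(5, Function('K')(Mul(Add(1, -1), Pow(Add(0, Add(-4, 2)), -1))))) = Mul(Add(-4, Mul(-1, -4)), Add(5, Mul(7, Mul(Add(1, -1), Pow(Add(0, Add(-4, 2)), -1))))) = Mul(Add(-4, 4), Add(5, Mul(7, Mul(0, Pow(Add(0, -2), -1))))) = Mul(0, Add(5, Mul(7, Mul(0, Pow(-2, -1))))) = Mul(0, Add(5, Mul(7, Mul(0, Rational(-1, 2))))) = Mul(0, Add(5, Mul(7, 0))) = Mul(0, Add(5, 0)) = Mul(0, 5) = 0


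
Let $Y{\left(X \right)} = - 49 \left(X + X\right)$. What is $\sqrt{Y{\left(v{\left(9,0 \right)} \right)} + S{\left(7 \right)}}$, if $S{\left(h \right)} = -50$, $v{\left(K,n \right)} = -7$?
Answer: $2 \sqrt{159} \approx 25.219$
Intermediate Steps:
$Y{\left(X \right)} = - 98 X$ ($Y{\left(X \right)} = - 49 \cdot 2 X = - 98 X$)
$\sqrt{Y{\left(v{\left(9,0 \right)} \right)} + S{\left(7 \right)}} = \sqrt{\left(-98\right) \left(-7\right) - 50} = \sqrt{686 - 50} = \sqrt{636} = 2 \sqrt{159}$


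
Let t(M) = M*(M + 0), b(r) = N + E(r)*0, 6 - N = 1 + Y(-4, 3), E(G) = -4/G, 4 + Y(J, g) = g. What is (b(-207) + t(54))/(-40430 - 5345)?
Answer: -2922/45775 ≈ -0.063834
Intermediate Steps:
Y(J, g) = -4 + g
N = 6 (N = 6 - (1 + (-4 + 3)) = 6 - (1 - 1) = 6 - 1*0 = 6 + 0 = 6)
b(r) = 6 (b(r) = 6 - 4/r*0 = 6 + 0 = 6)
t(M) = M² (t(M) = M*M = M²)
(b(-207) + t(54))/(-40430 - 5345) = (6 + 54²)/(-40430 - 5345) = (6 + 2916)/(-45775) = 2922*(-1/45775) = -2922/45775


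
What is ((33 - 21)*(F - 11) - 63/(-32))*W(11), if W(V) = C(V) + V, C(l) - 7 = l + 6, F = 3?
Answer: -105315/32 ≈ -3291.1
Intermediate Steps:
C(l) = 13 + l (C(l) = 7 + (l + 6) = 7 + (6 + l) = 13 + l)
W(V) = 13 + 2*V (W(V) = (13 + V) + V = 13 + 2*V)
((33 - 21)*(F - 11) - 63/(-32))*W(11) = ((33 - 21)*(3 - 11) - 63/(-32))*(13 + 2*11) = (12*(-8) - 63*(-1)/32)*(13 + 22) = (-96 - 1*(-63/32))*35 = (-96 + 63/32)*35 = -3009/32*35 = -105315/32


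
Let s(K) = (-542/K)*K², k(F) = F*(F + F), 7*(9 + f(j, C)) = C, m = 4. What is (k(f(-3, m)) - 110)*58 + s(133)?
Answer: -3441038/49 ≈ -70225.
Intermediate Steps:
f(j, C) = -9 + C/7
k(F) = 2*F² (k(F) = F*(2*F) = 2*F²)
s(K) = -542*K
(k(f(-3, m)) - 110)*58 + s(133) = (2*(-9 + (⅐)*4)² - 110)*58 - 542*133 = (2*(-9 + 4/7)² - 110)*58 - 72086 = (2*(-59/7)² - 110)*58 - 72086 = (2*(3481/49) - 110)*58 - 72086 = (6962/49 - 110)*58 - 72086 = (1572/49)*58 - 72086 = 91176/49 - 72086 = -3441038/49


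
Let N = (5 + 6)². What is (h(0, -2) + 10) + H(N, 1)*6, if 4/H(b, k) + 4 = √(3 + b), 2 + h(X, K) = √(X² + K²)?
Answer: 98/9 + 4*√31/9 ≈ 13.363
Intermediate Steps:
N = 121 (N = 11² = 121)
h(X, K) = -2 + √(K² + X²) (h(X, K) = -2 + √(X² + K²) = -2 + √(K² + X²))
H(b, k) = 4/(-4 + √(3 + b))
(h(0, -2) + 10) + H(N, 1)*6 = ((-2 + √((-2)² + 0²)) + 10) + (4/(-4 + √(3 + 121)))*6 = ((-2 + √(4 + 0)) + 10) + (4/(-4 + √124))*6 = ((-2 + √4) + 10) + (4/(-4 + 2*√31))*6 = ((-2 + 2) + 10) + 24/(-4 + 2*√31) = (0 + 10) + 24/(-4 + 2*√31) = 10 + 24/(-4 + 2*√31)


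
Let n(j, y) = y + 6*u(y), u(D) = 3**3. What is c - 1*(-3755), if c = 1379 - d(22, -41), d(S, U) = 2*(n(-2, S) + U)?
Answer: 4848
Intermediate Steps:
u(D) = 27
n(j, y) = 162 + y (n(j, y) = y + 6*27 = y + 162 = 162 + y)
d(S, U) = 324 + 2*S + 2*U (d(S, U) = 2*((162 + S) + U) = 2*(162 + S + U) = 324 + 2*S + 2*U)
c = 1093 (c = 1379 - (324 + 2*22 + 2*(-41)) = 1379 - (324 + 44 - 82) = 1379 - 1*286 = 1379 - 286 = 1093)
c - 1*(-3755) = 1093 - 1*(-3755) = 1093 + 3755 = 4848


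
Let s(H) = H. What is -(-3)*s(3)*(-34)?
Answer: -306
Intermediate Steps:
-(-3)*s(3)*(-34) = -(-3)*3*(-34) = -1*(-9)*(-34) = 9*(-34) = -306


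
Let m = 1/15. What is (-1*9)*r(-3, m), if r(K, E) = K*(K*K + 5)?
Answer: 378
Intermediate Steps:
m = 1/15 ≈ 0.066667
r(K, E) = K*(5 + K**2) (r(K, E) = K*(K**2 + 5) = K*(5 + K**2))
(-1*9)*r(-3, m) = (-1*9)*(-3*(5 + (-3)**2)) = -(-27)*(5 + 9) = -(-27)*14 = -9*(-42) = 378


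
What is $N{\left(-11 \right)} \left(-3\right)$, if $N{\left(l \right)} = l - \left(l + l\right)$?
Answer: $-33$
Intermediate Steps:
$N{\left(l \right)} = - l$ ($N{\left(l \right)} = l - 2 l = - l$)
$N{\left(-11 \right)} \left(-3\right) = \left(-1\right) \left(-11\right) \left(-3\right) = 11 \left(-3\right) = -33$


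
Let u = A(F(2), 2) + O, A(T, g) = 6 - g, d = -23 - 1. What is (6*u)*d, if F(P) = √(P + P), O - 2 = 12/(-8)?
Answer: -648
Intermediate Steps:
O = ½ (O = 2 + 12/(-8) = 2 + 12*(-⅛) = 2 - 3/2 = ½ ≈ 0.50000)
d = -24
F(P) = √2*√P (F(P) = √(2*P) = √2*√P)
u = 9/2 (u = (6 - 1*2) + ½ = (6 - 2) + ½ = 4 + ½ = 9/2 ≈ 4.5000)
(6*u)*d = (6*(9/2))*(-24) = 27*(-24) = -648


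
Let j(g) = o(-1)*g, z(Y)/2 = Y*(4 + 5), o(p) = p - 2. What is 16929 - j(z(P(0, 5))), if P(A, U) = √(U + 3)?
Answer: 16929 + 108*√2 ≈ 17082.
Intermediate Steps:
o(p) = -2 + p
P(A, U) = √(3 + U)
z(Y) = 18*Y (z(Y) = 2*(Y*(4 + 5)) = 2*(Y*9) = 2*(9*Y) = 18*Y)
j(g) = -3*g (j(g) = (-2 - 1)*g = -3*g)
16929 - j(z(P(0, 5))) = 16929 - (-3)*18*√(3 + 5) = 16929 - (-3)*18*√8 = 16929 - (-3)*18*(2*√2) = 16929 - (-3)*36*√2 = 16929 - (-108)*√2 = 16929 + 108*√2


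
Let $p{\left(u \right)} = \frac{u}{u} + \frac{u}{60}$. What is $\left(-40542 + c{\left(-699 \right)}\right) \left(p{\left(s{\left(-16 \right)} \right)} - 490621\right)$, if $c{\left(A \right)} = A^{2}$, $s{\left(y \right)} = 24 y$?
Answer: $- \frac{1099147870788}{5} \approx -2.1983 \cdot 10^{11}$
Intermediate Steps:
$p{\left(u \right)} = 1 + \frac{u}{60}$ ($p{\left(u \right)} = 1 + u \frac{1}{60} = 1 + \frac{u}{60}$)
$\left(-40542 + c{\left(-699 \right)}\right) \left(p{\left(s{\left(-16 \right)} \right)} - 490621\right) = \left(-40542 + \left(-699\right)^{2}\right) \left(\left(1 + \frac{24 \left(-16\right)}{60}\right) - 490621\right) = \left(-40542 + 488601\right) \left(\left(1 + \frac{1}{60} \left(-384\right)\right) - 490621\right) = 448059 \left(\left(1 - \frac{32}{5}\right) - 490621\right) = 448059 \left(- \frac{27}{5} - 490621\right) = 448059 \left(- \frac{2453132}{5}\right) = - \frac{1099147870788}{5}$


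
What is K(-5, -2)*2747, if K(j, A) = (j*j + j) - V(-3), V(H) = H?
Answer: 63181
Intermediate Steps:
K(j, A) = 3 + j + j² (K(j, A) = (j*j + j) - 1*(-3) = (j² + j) + 3 = (j + j²) + 3 = 3 + j + j²)
K(-5, -2)*2747 = (3 - 5 + (-5)²)*2747 = (3 - 5 + 25)*2747 = 23*2747 = 63181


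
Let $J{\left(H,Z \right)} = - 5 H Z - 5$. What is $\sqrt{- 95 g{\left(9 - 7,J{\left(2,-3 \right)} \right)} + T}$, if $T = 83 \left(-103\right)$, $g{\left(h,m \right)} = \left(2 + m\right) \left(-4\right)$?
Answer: $\sqrt{1711} \approx 41.364$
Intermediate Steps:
$J{\left(H,Z \right)} = -5 - 5 H Z$ ($J{\left(H,Z \right)} = - 5 H Z - 5 = -5 - 5 H Z$)
$g{\left(h,m \right)} = -8 - 4 m$
$T = -8549$
$\sqrt{- 95 g{\left(9 - 7,J{\left(2,-3 \right)} \right)} + T} = \sqrt{- 95 \left(-8 - 4 \left(-5 - 10 \left(-3\right)\right)\right) - 8549} = \sqrt{- 95 \left(-8 - 4 \left(-5 + 30\right)\right) - 8549} = \sqrt{- 95 \left(-8 - 100\right) - 8549} = \sqrt{\left(-95\right) \left(-108\right) - 8549} = \sqrt{10260 - 8549} = \sqrt{1711}$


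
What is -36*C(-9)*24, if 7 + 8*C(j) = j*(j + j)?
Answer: -16740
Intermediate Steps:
C(j) = -7/8 + j²/4 (C(j) = -7/8 + (j*(j + j))/8 = -7/8 + (j*(2*j))/8 = -7/8 + (2*j²)/8 = -7/8 + j²/4)
-36*C(-9)*24 = -36*(-7/8 + (¼)*(-9)²)*24 = -36*(-7/8 + (¼)*81)*24 = -36*(-7/8 + 81/4)*24 = -36*155/8*24 = -1395/2*24 = -16740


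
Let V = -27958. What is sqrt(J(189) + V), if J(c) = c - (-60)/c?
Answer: I*sqrt(12245989)/21 ≈ 166.64*I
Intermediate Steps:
J(c) = c + 60/c
sqrt(J(189) + V) = sqrt((189 + 60/189) - 27958) = sqrt((189 + 60*(1/189)) - 27958) = sqrt((189 + 20/63) - 27958) = sqrt(11927/63 - 27958) = sqrt(-1749427/63) = I*sqrt(12245989)/21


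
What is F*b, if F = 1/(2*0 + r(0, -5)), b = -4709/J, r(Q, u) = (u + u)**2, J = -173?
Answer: 4709/17300 ≈ 0.27220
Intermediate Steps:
r(Q, u) = 4*u**2 (r(Q, u) = (2*u)**2 = 4*u**2)
b = 4709/173 (b = -4709/(-173) = -4709*(-1/173) = 4709/173 ≈ 27.220)
F = 1/100 (F = 1/(2*0 + 4*(-5)**2) = 1/(0 + 4*25) = 1/(0 + 100) = 1/100 ≈ 0.010000)
F*b = (1/100)*(4709/173) = 4709/17300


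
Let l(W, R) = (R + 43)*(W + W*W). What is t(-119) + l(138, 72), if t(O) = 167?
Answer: 2206097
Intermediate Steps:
l(W, R) = (43 + R)*(W + W²)
t(-119) + l(138, 72) = 167 + 138*(43 + 72 + 43*138 + 72*138) = 167 + 138*(43 + 72 + 5934 + 9936) = 167 + 138*15985 = 167 + 2205930 = 2206097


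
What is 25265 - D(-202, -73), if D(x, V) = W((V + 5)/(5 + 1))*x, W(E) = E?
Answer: 68927/3 ≈ 22976.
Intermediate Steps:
D(x, V) = x*(⅚ + V/6) (D(x, V) = ((V + 5)/(5 + 1))*x = ((5 + V)/6)*x = ((5 + V)*(⅙))*x = (⅚ + V/6)*x = x*(⅚ + V/6))
25265 - D(-202, -73) = 25265 - (-202)*(5 - 73)/6 = 25265 - (-202)*(-68)/6 = 25265 - 1*6868/3 = 25265 - 6868/3 = 68927/3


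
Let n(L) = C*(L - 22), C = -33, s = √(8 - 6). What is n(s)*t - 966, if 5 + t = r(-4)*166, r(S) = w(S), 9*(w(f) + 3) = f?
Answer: -1259120/3 + 57101*√2/3 ≈ -3.9279e+5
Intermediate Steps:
w(f) = -3 + f/9
r(S) = -3 + S/9
s = √2 ≈ 1.4142
n(L) = 726 - 33*L (n(L) = -33*(L - 22) = -33*(-22 + L) = 726 - 33*L)
t = -5191/9 (t = -5 + (-3 + (⅑)*(-4))*166 = -5 + (-3 - 4/9)*166 = -5 - 31/9*166 = -5 - 5146/9 = -5191/9 ≈ -576.78)
n(s)*t - 966 = (726 - 33*√2)*(-5191/9) - 966 = (-1256222/3 + 57101*√2/3) - 966 = -1259120/3 + 57101*√2/3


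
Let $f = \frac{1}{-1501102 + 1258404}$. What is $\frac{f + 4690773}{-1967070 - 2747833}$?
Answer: $- \frac{1138441225553}{1144297528294} \approx -0.99488$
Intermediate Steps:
$f = - \frac{1}{242698}$ ($f = \frac{1}{-242698} = - \frac{1}{242698} \approx -4.1203 \cdot 10^{-6}$)
$\frac{f + 4690773}{-1967070 - 2747833} = \frac{- \frac{1}{242698} + 4690773}{-1967070 - 2747833} = \frac{1138441225553}{242698 \left(-4714903\right)} = \frac{1138441225553}{242698} \left(- \frac{1}{4714903}\right) = - \frac{1138441225553}{1144297528294}$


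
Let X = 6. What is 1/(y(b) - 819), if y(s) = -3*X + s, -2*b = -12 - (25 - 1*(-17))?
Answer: -1/810 ≈ -0.0012346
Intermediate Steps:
b = 27 (b = -(-12 - (25 - 1*(-17)))/2 = -(-12 - (25 + 17))/2 = -(-12 - 1*42)/2 = -(-12 - 42)/2 = -½*(-54) = 27)
y(s) = -18 + s (y(s) = -3*6 + s = -18 + s)
1/(y(b) - 819) = 1/((-18 + 27) - 819) = 1/(9 - 819) = 1/(-810) = -1/810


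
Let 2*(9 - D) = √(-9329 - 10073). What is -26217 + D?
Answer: -26208 - I*√19402/2 ≈ -26208.0 - 69.646*I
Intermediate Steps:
D = 9 - I*√19402/2 (D = 9 - √(-9329 - 10073)/2 = 9 - I*√19402/2 ≈ 9.0 - 69.646*I)
-26217 + D = -26217 + (9 - I*√19402/2) = -26208 - I*√19402/2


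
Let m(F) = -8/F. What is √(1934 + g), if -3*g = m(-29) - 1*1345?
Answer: √2003465/29 ≈ 48.808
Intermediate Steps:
g = 12999/29 (g = -(-8/(-29) - 1*1345)/3 = -(-8*(-1/29) - 1345)/3 = -(8/29 - 1345)/3 = -⅓*(-38997/29) = 12999/29 ≈ 448.24)
√(1934 + g) = √(1934 + 12999/29) = √(69085/29) = √2003465/29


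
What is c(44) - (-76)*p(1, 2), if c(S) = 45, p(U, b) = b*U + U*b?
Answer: 349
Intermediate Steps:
p(U, b) = 2*U*b (p(U, b) = U*b + U*b = 2*U*b)
c(44) - (-76)*p(1, 2) = 45 - (-76)*2*1*2 = 45 - (-76)*4 = 45 - 1*(-304) = 45 + 304 = 349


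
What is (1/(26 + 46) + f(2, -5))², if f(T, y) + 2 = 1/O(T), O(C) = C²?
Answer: 15625/5184 ≈ 3.0141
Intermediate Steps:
f(T, y) = -2 + T⁻² (f(T, y) = -2 + 1/(T²) = -2 + T⁻²)
(1/(26 + 46) + f(2, -5))² = (1/(26 + 46) + (-2 + 2⁻²))² = (1/72 + (-2 + ¼))² = (1/72 - 7/4)² = (-125/72)² = 15625/5184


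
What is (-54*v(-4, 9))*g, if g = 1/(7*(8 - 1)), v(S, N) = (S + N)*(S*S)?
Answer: -4320/49 ≈ -88.163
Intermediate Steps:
v(S, N) = S²*(N + S) (v(S, N) = (N + S)*S² = S²*(N + S))
g = 1/49 (g = 1/(7*7) = 1/49 ≈ 0.020408)
(-54*v(-4, 9))*g = -54*(-4)²*(9 - 4)*(1/49) = -864*5*(1/49) = -54*80*(1/49) = -4320*1/49 = -4320/49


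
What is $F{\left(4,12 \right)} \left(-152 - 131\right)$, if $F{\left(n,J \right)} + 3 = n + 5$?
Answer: $-1698$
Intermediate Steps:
$F{\left(n,J \right)} = 2 + n$ ($F{\left(n,J \right)} = -3 + \left(n + 5\right) = -3 + \left(5 + n\right) = 2 + n$)
$F{\left(4,12 \right)} \left(-152 - 131\right) = \left(2 + 4\right) \left(-152 - 131\right) = 6 \left(-283\right) = -1698$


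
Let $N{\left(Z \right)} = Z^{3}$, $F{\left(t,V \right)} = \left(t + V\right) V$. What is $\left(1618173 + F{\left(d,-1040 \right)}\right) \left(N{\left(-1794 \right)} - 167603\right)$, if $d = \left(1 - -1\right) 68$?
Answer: $-14771921647061071$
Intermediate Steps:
$d = 136$ ($d = \left(1 + 1\right) 68 = 2 \cdot 68 = 136$)
$F{\left(t,V \right)} = V \left(V + t\right)$ ($F{\left(t,V \right)} = \left(V + t\right) V = V \left(V + t\right)$)
$\left(1618173 + F{\left(d,-1040 \right)}\right) \left(N{\left(-1794 \right)} - 167603\right) = \left(1618173 - 1040 \left(-1040 + 136\right)\right) \left(\left(-1794\right)^{3} - 167603\right) = \left(1618173 - -940160\right) \left(-5773874184 - 167603\right) = \left(1618173 + 940160\right) \left(-5774041787\right) = 2558333 \left(-5774041787\right) = -14771921647061071$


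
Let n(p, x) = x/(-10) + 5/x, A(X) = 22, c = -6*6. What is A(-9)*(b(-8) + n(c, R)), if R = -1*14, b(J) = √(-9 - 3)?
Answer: 803/35 + 44*I*√3 ≈ 22.943 + 76.21*I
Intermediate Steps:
b(J) = 2*I*√3 (b(J) = √(-12) = 2*I*√3)
c = -36
R = -14
n(p, x) = 5/x - x/10 (n(p, x) = x*(-⅒) + 5/x = -x/10 + 5/x = 5/x - x/10)
A(-9)*(b(-8) + n(c, R)) = 22*(2*I*√3 + (5/(-14) - ⅒*(-14))) = 22*(2*I*√3 + (5*(-1/14) + 7/5)) = 22*(2*I*√3 + (-5/14 + 7/5)) = 22*(2*I*√3 + 73/70) = 22*(73/70 + 2*I*√3) = 803/35 + 44*I*√3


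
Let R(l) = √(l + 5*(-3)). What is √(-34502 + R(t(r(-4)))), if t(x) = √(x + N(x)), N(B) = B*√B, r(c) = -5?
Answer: √(-34502 + √(-15 + √5*√(-1 - I*√5))) ≈ 0.0098 - 185.75*I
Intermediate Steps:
N(B) = B^(3/2)
t(x) = √(x + x^(3/2))
R(l) = √(-15 + l) (R(l) = √(l - 15) = √(-15 + l))
√(-34502 + R(t(r(-4)))) = √(-34502 + √(-15 + √(-5 + (-5)^(3/2)))) = √(-34502 + √(-15 + √(-5 - 5*I*√5)))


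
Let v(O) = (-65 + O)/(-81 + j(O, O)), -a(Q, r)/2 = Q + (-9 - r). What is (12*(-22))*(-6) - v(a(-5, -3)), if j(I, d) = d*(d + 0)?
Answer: 638395/403 ≈ 1584.1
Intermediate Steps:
a(Q, r) = 18 - 2*Q + 2*r (a(Q, r) = -2*(Q + (-9 - r)) = -2*(-9 + Q - r) = 18 - 2*Q + 2*r)
j(I, d) = d² (j(I, d) = d*d = d²)
v(O) = (-65 + O)/(-81 + O²)
(12*(-22))*(-6) - v(a(-5, -3)) = (12*(-22))*(-6) - (-65 + (18 - 2*(-5) + 2*(-3)))/(-81 + (18 - 2*(-5) + 2*(-3))²) = -264*(-6) - (-65 + (18 + 10 - 6))/(-81 + (18 + 10 - 6)²) = 1584 - (-65 + 22)/(-81 + 22²) = 1584 - (-43)/(-81 + 484) = 1584 - (-43)/403 = 1584 - 1*(-43/403) = 1584 + 43/403 = 638395/403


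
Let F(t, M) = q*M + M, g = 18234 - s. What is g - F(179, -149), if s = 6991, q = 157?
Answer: 34785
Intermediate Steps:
g = 11243 (g = 18234 - 1*6991 = 18234 - 6991 = 11243)
F(t, M) = 158*M (F(t, M) = 157*M + M = 158*M)
g - F(179, -149) = 11243 - 158*(-149) = 11243 - 1*(-23542) = 11243 + 23542 = 34785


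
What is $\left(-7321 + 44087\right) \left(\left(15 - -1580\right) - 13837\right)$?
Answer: $-450089372$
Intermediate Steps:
$\left(-7321 + 44087\right) \left(\left(15 - -1580\right) - 13837\right) = 36766 \left(\left(15 + 1580\right) - 13837\right) = 36766 \left(1595 - 13837\right) = 36766 \left(-12242\right) = -450089372$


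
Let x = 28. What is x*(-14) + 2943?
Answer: 2551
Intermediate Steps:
x*(-14) + 2943 = 28*(-14) + 2943 = -392 + 2943 = 2551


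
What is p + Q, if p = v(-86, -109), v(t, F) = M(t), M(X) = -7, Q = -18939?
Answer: -18946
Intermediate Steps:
v(t, F) = -7
p = -7
p + Q = -7 - 18939 = -18946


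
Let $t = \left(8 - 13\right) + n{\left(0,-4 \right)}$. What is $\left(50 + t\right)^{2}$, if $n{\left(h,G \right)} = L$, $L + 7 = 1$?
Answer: $1521$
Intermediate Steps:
$L = -6$ ($L = -7 + 1 = -6$)
$n{\left(h,G \right)} = -6$
$t = -11$ ($t = \left(8 - 13\right) - 6 = -5 - 6 = -11$)
$\left(50 + t\right)^{2} = \left(50 - 11\right)^{2} = 39^{2} = 1521$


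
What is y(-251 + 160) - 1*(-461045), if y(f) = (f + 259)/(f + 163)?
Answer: 1383142/3 ≈ 4.6105e+5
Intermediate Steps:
y(f) = (259 + f)/(163 + f)
y(-251 + 160) - 1*(-461045) = (259 + (-251 + 160))/(163 + (-251 + 160)) - 1*(-461045) = (259 - 91)/(163 - 91) + 461045 = 168/72 + 461045 = (1/72)*168 + 461045 = 7/3 + 461045 = 1383142/3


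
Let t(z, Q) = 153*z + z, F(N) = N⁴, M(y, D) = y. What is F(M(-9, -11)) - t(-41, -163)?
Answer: 12875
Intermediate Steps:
t(z, Q) = 154*z
F(M(-9, -11)) - t(-41, -163) = (-9)⁴ - 154*(-41) = 6561 - 1*(-6314) = 6561 + 6314 = 12875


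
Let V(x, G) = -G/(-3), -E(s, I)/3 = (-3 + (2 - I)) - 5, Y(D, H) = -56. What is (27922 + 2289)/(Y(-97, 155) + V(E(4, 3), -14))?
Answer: -90633/182 ≈ -497.98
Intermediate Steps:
E(s, I) = 18 + 3*I (E(s, I) = -3*((-3 + (2 - I)) - 5) = -3*((-1 - I) - 5) = -3*(-6 - I) = 18 + 3*I)
V(x, G) = G/3 (V(x, G) = -G*(-1)/3 = -(-1)*G/3 = G/3)
(27922 + 2289)/(Y(-97, 155) + V(E(4, 3), -14)) = (27922 + 2289)/(-56 + (1/3)*(-14)) = 30211/(-56 - 14/3) = 30211/(-182/3) = 30211*(-3/182) = -90633/182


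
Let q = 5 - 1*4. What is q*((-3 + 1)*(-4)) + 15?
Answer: 23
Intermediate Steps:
q = 1 (q = 5 - 4 = 1)
q*((-3 + 1)*(-4)) + 15 = 1*((-3 + 1)*(-4)) + 15 = 1*(-2*(-4)) + 15 = 1*8 + 15 = 8 + 15 = 23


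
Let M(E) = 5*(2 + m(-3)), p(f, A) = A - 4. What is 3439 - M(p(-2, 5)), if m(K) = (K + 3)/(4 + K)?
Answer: 3429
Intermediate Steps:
p(f, A) = -4 + A
m(K) = (3 + K)/(4 + K)
M(E) = 10 (M(E) = 5*(2 + (3 - 3)/(4 - 3)) = 5*(2 + 0/1) = 5*(2 + 1*0) = 5*(2 + 0) = 5*2 = 10)
3439 - M(p(-2, 5)) = 3439 - 1*10 = 3439 - 10 = 3429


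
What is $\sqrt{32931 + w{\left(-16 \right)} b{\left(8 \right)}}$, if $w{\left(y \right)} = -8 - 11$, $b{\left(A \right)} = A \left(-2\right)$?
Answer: $17 \sqrt{115} \approx 182.3$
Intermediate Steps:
$b{\left(A \right)} = - 2 A$
$w{\left(y \right)} = -19$
$\sqrt{32931 + w{\left(-16 \right)} b{\left(8 \right)}} = \sqrt{32931 - 19 \left(\left(-2\right) 8\right)} = \sqrt{32931 - -304} = \sqrt{32931 + 304} = \sqrt{33235} = 17 \sqrt{115}$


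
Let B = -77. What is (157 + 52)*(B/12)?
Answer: -16093/12 ≈ -1341.1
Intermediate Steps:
(157 + 52)*(B/12) = (157 + 52)*(-77/12) = 209*(-77*1/12) = 209*(-77/12) = -16093/12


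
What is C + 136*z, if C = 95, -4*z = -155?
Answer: 5365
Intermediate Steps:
z = 155/4 (z = -1/4*(-155) = 155/4 ≈ 38.750)
C + 136*z = 95 + 136*(155/4) = 95 + 5270 = 5365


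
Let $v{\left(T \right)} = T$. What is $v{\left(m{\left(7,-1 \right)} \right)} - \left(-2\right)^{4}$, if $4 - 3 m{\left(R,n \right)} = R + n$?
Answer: $- \frac{50}{3} \approx -16.667$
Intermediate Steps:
$m{\left(R,n \right)} = \frac{4}{3} - \frac{R}{3} - \frac{n}{3}$ ($m{\left(R,n \right)} = \frac{4}{3} - \frac{R + n}{3} = \frac{4}{3} - \left(\frac{R}{3} + \frac{n}{3}\right) = \frac{4}{3} - \frac{R}{3} - \frac{n}{3}$)
$v{\left(m{\left(7,-1 \right)} \right)} - \left(-2\right)^{4} = \left(\frac{4}{3} - \frac{7}{3} - - \frac{1}{3}\right) - \left(-2\right)^{4} = \left(\frac{4}{3} - \frac{7}{3} + \frac{1}{3}\right) - 16 = - \frac{2}{3} - 16 = - \frac{50}{3}$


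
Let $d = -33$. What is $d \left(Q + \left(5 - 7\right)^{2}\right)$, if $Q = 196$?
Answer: $-6600$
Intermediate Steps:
$d \left(Q + \left(5 - 7\right)^{2}\right) = - 33 \left(196 + \left(5 - 7\right)^{2}\right) = - 33 \left(196 + \left(-2\right)^{2}\right) = - 33 \left(196 + 4\right) = \left(-33\right) 200 = -6600$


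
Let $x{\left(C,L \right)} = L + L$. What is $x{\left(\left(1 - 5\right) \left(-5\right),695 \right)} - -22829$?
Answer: $24219$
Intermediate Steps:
$x{\left(C,L \right)} = 2 L$
$x{\left(\left(1 - 5\right) \left(-5\right),695 \right)} - -22829 = 2 \cdot 695 - -22829 = 1390 + 22829 = 24219$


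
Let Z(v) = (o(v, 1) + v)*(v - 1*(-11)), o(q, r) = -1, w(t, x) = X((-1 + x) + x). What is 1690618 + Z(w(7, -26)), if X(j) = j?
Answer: 1692886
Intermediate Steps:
w(t, x) = -1 + 2*x (w(t, x) = (-1 + x) + x = -1 + 2*x)
Z(v) = (-1 + v)*(11 + v) (Z(v) = (-1 + v)*(v - 1*(-11)) = (-1 + v)*(v + 11) = (-1 + v)*(11 + v))
1690618 + Z(w(7, -26)) = 1690618 + (-11 + (-1 + 2*(-26))² + 10*(-1 + 2*(-26))) = 1690618 + (-11 + (-1 - 52)² + 10*(-1 - 52)) = 1690618 + (-11 + (-53)² + 10*(-53)) = 1690618 + (-11 + 2809 - 530) = 1690618 + 2268 = 1692886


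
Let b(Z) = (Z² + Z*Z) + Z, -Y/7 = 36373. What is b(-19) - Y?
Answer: 255314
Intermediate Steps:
Y = -254611 (Y = -7*36373 = -254611)
b(Z) = Z + 2*Z² (b(Z) = (Z² + Z²) + Z = 2*Z² + Z = Z + 2*Z²)
b(-19) - Y = -19*(1 + 2*(-19)) - 1*(-254611) = -19*(1 - 38) + 254611 = -19*(-37) + 254611 = 703 + 254611 = 255314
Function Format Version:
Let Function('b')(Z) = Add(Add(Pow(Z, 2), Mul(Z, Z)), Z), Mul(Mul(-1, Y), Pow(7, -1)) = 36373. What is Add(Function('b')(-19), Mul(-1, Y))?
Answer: 255314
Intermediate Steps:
Y = -254611 (Y = Mul(-7, 36373) = -254611)
Function('b')(Z) = Add(Z, Mul(2, Pow(Z, 2))) (Function('b')(Z) = Add(Add(Pow(Z, 2), Pow(Z, 2)), Z) = Add(Mul(2, Pow(Z, 2)), Z) = Add(Z, Mul(2, Pow(Z, 2))))
Add(Function('b')(-19), Mul(-1, Y)) = Add(Mul(-19, Add(1, Mul(2, -19))), Mul(-1, -254611)) = Add(Mul(-19, Add(1, -38)), 254611) = Add(Mul(-19, -37), 254611) = Add(703, 254611) = 255314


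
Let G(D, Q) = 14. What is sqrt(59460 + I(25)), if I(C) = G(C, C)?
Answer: sqrt(59474) ≈ 243.87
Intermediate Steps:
I(C) = 14
sqrt(59460 + I(25)) = sqrt(59460 + 14) = sqrt(59474)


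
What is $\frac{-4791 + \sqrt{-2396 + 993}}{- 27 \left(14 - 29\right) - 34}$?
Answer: $- \frac{4791}{371} + \frac{i \sqrt{1403}}{371} \approx -12.914 + 0.10096 i$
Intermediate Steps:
$\frac{-4791 + \sqrt{-2396 + 993}}{- 27 \left(14 - 29\right) - 34} = \frac{-4791 + \sqrt{-1403}}{\left(-27\right) \left(-15\right) - 34} = \frac{-4791 + i \sqrt{1403}}{405 - 34} = \frac{-4791 + i \sqrt{1403}}{371} = \left(-4791 + i \sqrt{1403}\right) \frac{1}{371} = - \frac{4791}{371} + \frac{i \sqrt{1403}}{371}$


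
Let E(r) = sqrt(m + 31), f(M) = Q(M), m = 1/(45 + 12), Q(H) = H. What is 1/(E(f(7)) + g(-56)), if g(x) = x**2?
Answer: 22344/70070563 - sqrt(25194)/280282252 ≈ 0.00031831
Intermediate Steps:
m = 1/57 ≈ 0.017544
f(M) = M
E(r) = 2*sqrt(25194)/57 (E(r) = sqrt(1/57 + 31) = sqrt(1768/57) = 2*sqrt(25194)/57)
1/(E(f(7)) + g(-56)) = 1/(2*sqrt(25194)/57 + (-56)**2) = 1/(2*sqrt(25194)/57 + 3136) = 1/(3136 + 2*sqrt(25194)/57)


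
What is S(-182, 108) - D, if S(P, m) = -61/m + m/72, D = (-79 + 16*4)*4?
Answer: 6581/108 ≈ 60.935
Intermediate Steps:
D = -60 (D = (-79 + 64)*4 = -15*4 = -60)
S(P, m) = -61/m + m/72 (S(P, m) = -61/m + m*(1/72) = -61/m + m/72)
S(-182, 108) - D = (-61/108 + (1/72)*108) - 1*(-60) = (-61*1/108 + 3/2) + 60 = (-61/108 + 3/2) + 60 = 101/108 + 60 = 6581/108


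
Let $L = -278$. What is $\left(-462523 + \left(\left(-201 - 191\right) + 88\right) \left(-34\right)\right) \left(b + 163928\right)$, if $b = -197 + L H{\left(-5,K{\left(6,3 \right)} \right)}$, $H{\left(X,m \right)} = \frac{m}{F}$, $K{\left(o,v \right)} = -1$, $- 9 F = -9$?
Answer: $-74162737683$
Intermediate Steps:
$F = 1$ ($F = \left(- \frac{1}{9}\right) \left(-9\right) = 1$)
$H{\left(X,m \right)} = m$ ($H{\left(X,m \right)} = \frac{m}{1} = m 1 = m$)
$b = 81$ ($b = -197 - -278 = -197 + 278 = 81$)
$\left(-462523 + \left(\left(-201 - 191\right) + 88\right) \left(-34\right)\right) \left(b + 163928\right) = \left(-462523 + \left(\left(-201 - 191\right) + 88\right) \left(-34\right)\right) \left(81 + 163928\right) = \left(-462523 + \left(-392 + 88\right) \left(-34\right)\right) 164009 = \left(-462523 - -10336\right) 164009 = \left(-462523 + 10336\right) 164009 = \left(-452187\right) 164009 = -74162737683$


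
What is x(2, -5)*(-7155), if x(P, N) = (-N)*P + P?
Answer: -85860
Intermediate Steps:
x(P, N) = P - N*P (x(P, N) = -N*P + P = P - N*P)
x(2, -5)*(-7155) = (2*(1 - 1*(-5)))*(-7155) = (2*(1 + 5))*(-7155) = (2*6)*(-7155) = 12*(-7155) = -85860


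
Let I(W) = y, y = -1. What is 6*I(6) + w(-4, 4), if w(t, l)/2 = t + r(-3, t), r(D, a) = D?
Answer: -20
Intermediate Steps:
w(t, l) = -6 + 2*t (w(t, l) = 2*(t - 3) = 2*(-3 + t) = -6 + 2*t)
I(W) = -1
6*I(6) + w(-4, 4) = 6*(-1) + (-6 + 2*(-4)) = -6 + (-6 - 8) = -6 - 14 = -20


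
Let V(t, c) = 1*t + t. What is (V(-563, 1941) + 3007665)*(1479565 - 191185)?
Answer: 3873564716820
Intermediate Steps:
V(t, c) = 2*t (V(t, c) = t + t = 2*t)
(V(-563, 1941) + 3007665)*(1479565 - 191185) = (2*(-563) + 3007665)*(1479565 - 191185) = (-1126 + 3007665)*1288380 = 3006539*1288380 = 3873564716820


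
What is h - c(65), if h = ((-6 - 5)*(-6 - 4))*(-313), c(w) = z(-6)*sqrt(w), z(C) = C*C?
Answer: -34430 - 36*sqrt(65) ≈ -34720.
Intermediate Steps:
z(C) = C**2
c(w) = 36*sqrt(w) (c(w) = (-6)**2*sqrt(w) = 36*sqrt(w))
h = -34430 (h = -11*(-10)*(-313) = 110*(-313) = -34430)
h - c(65) = -34430 - 36*sqrt(65)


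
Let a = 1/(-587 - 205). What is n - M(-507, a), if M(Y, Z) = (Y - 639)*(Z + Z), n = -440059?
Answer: -29044085/66 ≈ -4.4006e+5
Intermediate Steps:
a = -1/792 (a = 1/(-792) = -1/792 ≈ -0.0012626)
M(Y, Z) = 2*Z*(-639 + Y) (M(Y, Z) = (-639 + Y)*(2*Z) = 2*Z*(-639 + Y))
n - M(-507, a) = -440059 - 2*(-1)*(-639 - 507)/792 = -440059 - 2*(-1)*(-1146)/792 = -440059 - 1*191/66 = -440059 - 191/66 = -29044085/66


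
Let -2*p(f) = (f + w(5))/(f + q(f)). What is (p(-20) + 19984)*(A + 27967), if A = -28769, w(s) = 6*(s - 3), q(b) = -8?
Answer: -112189374/7 ≈ -1.6027e+7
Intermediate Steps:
w(s) = -18 + 6*s (w(s) = 6*(-3 + s) = -18 + 6*s)
p(f) = -(12 + f)/(2*(-8 + f)) (p(f) = -(f + (-18 + 6*5))/(2*(f - 8)) = -(f + (-18 + 30))/(2*(-8 + f)) = -(f + 12)/(2*(-8 + f)) = -(12 + f)/(2*(-8 + f)))
(p(-20) + 19984)*(A + 27967) = ((-12 - 1*(-20))/(2*(-8 - 20)) + 19984)*(-28769 + 27967) = ((1/2)*(-12 + 20)/(-28) + 19984)*(-802) = ((1/2)*(-1/28)*8 + 19984)*(-802) = (-1/7 + 19984)*(-802) = (139887/7)*(-802) = -112189374/7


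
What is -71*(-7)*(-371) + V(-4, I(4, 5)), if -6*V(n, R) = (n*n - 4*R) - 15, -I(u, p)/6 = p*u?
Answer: -1106803/6 ≈ -1.8447e+5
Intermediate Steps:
I(u, p) = -6*p*u
V(n, R) = 5/2 - n**2/6 + 2*R/3 (V(n, R) = -((n*n - 4*R) - 15)/6 = -((n**2 - 4*R) - 15)/6 = -(-15 + n**2 - 4*R)/6 = 5/2 - n**2/6 + 2*R/3)
-71*(-7)*(-371) + V(-4, I(4, 5)) = -71*(-7)*(-371) + (5/2 - 1/6*(-4)**2 + 2*(-6*5*4)/3) = 497*(-371) + (5/2 - 1/6*16 + (2/3)*(-120)) = -184387 + (5/2 - 8/3 - 80) = -184387 - 481/6 = -1106803/6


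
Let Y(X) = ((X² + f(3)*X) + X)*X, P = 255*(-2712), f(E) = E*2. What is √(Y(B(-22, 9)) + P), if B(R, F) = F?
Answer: 6*I*√19174 ≈ 830.82*I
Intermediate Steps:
f(E) = 2*E
P = -691560
Y(X) = X*(X² + 7*X) (Y(X) = ((X² + (2*3)*X) + X)*X = ((X² + 6*X) + X)*X = (X² + 7*X)*X = X*(X² + 7*X))
√(Y(B(-22, 9)) + P) = √(9²*(7 + 9) - 691560) = √(81*16 - 691560) = √(1296 - 691560) = √(-690264) = 6*I*√19174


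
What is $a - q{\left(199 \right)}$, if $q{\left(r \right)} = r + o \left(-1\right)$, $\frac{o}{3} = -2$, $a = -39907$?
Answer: $-40112$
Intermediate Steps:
$o = -6$ ($o = 3 \left(-2\right) = -6$)
$q{\left(r \right)} = 6 + r$ ($q{\left(r \right)} = r - -6 = r + 6 = 6 + r$)
$a - q{\left(199 \right)} = -39907 - \left(6 + 199\right) = -39907 - 205 = -40112$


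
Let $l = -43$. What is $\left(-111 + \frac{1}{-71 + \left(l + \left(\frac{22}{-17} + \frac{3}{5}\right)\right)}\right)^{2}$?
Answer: $\frac{1171208786176}{95043001} \approx 12323.0$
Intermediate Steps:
$\left(-111 + \frac{1}{-71 + \left(l + \left(\frac{22}{-17} + \frac{3}{5}\right)\right)}\right)^{2} = \left(-111 + \frac{1}{-71 + \left(-43 + \left(\frac{22}{-17} + \frac{3}{5}\right)\right)}\right)^{2} = \left(-111 + \frac{1}{-71 + \left(-43 + \left(22 \left(- \frac{1}{17}\right) + 3 \cdot \frac{1}{5}\right)\right)}\right)^{2} = \left(-111 + \frac{1}{-71 + \left(-43 + \left(- \frac{22}{17} + \frac{3}{5}\right)\right)}\right)^{2} = \left(-111 + \frac{1}{-71 - \frac{3714}{85}}\right)^{2} = \left(-111 + \frac{1}{- \frac{9749}{85}}\right)^{2} = \left(-111 - \frac{85}{9749}\right)^{2} = \left(- \frac{1082224}{9749}\right)^{2} = \frac{1171208786176}{95043001}$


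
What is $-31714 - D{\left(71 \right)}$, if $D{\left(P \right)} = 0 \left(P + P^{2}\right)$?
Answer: $-31714$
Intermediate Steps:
$D{\left(P \right)} = 0$
$-31714 - D{\left(71 \right)} = -31714 - 0 = -31714 + 0 = -31714$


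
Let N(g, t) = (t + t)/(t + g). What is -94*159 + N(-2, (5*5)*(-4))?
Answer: -762146/51 ≈ -14944.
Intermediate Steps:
N(g, t) = 2*t/(g + t) (N(g, t) = (2*t)/(g + t) = 2*t/(g + t))
-94*159 + N(-2, (5*5)*(-4)) = -94*159 + 2*((5*5)*(-4))/(-2 + (5*5)*(-4)) = -14946 + 2*(25*(-4))/(-2 + 25*(-4)) = -14946 + 2*(-100)/(-2 - 100) = -14946 + 2*(-100)/(-102) = -14946 + 2*(-100)*(-1/102) = -14946 + 100/51 = -762146/51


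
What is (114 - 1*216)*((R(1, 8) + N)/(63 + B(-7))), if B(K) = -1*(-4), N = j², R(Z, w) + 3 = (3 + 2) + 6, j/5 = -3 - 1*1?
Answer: -41616/67 ≈ -621.13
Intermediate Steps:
j = -20 (j = 5*(-3 - 1*1) = 5*(-3 - 1) = 5*(-4) = -20)
R(Z, w) = 8 (R(Z, w) = -3 + ((3 + 2) + 6) = -3 + (5 + 6) = -3 + 11 = 8)
N = 400 (N = (-20)² = 400)
B(K) = 4
(114 - 1*216)*((R(1, 8) + N)/(63 + B(-7))) = (114 - 1*216)*((8 + 400)/(63 + 4)) = (114 - 216)*(408/67) = -41616/67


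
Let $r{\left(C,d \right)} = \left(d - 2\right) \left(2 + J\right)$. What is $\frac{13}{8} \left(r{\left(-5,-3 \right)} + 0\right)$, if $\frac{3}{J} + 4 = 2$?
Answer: $- \frac{65}{16} \approx -4.0625$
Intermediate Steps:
$J = - \frac{3}{2}$ ($J = \frac{3}{-4 + 2} = \frac{3}{-2} = 3 \left(- \frac{1}{2}\right) = - \frac{3}{2} \approx -1.5$)
$r{\left(C,d \right)} = -1 + \frac{d}{2}$ ($r{\left(C,d \right)} = \left(d - 2\right) \left(2 - \frac{3}{2}\right) = \left(-2 + d\right) \frac{1}{2} = -1 + \frac{d}{2}$)
$\frac{13}{8} \left(r{\left(-5,-3 \right)} + 0\right) = \frac{13}{8} \left(\left(-1 + \frac{1}{2} \left(-3\right)\right) + 0\right) = 13 \cdot \frac{1}{8} \left(\left(-1 - \frac{3}{2}\right) + 0\right) = \frac{13 \left(- \frac{5}{2} + 0\right)}{8} = \frac{13}{8} \left(- \frac{5}{2}\right) = - \frac{65}{16}$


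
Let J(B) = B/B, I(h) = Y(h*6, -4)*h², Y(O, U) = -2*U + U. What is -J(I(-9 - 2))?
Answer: -1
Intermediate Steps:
Y(O, U) = -U
I(h) = 4*h² (I(h) = (-1*(-4))*h² = 4*h²)
J(B) = 1
-J(I(-9 - 2)) = -1*1 = -1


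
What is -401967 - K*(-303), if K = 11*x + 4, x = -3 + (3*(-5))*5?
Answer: -660729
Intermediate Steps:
x = -78 (x = -3 - 15*5 = -3 - 75 = -78)
K = -854 (K = 11*(-78) + 4 = -858 + 4 = -854)
-401967 - K*(-303) = -401967 - (-854)*(-303) = -401967 - 1*258762 = -401967 - 258762 = -660729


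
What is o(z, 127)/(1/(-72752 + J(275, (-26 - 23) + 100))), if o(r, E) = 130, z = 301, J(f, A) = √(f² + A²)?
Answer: -9457760 + 130*√78226 ≈ -9.4214e+6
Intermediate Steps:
J(f, A) = √(A² + f²)
o(z, 127)/(1/(-72752 + J(275, (-26 - 23) + 100))) = 130/(1/(-72752 + √(((-26 - 23) + 100)² + 275²))) = 130/(1/(-72752 + √((-49 + 100)² + 75625))) = 130/(1/(-72752 + √(51² + 75625))) = 130/(1/(-72752 + √(2601 + 75625))) = 130/(1/(-72752 + √78226)) = 130*(-72752 + √78226) = -9457760 + 130*√78226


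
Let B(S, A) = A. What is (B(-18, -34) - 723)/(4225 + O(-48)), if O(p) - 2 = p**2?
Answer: -757/6531 ≈ -0.11591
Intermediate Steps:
O(p) = 2 + p**2
(B(-18, -34) - 723)/(4225 + O(-48)) = (-34 - 723)/(4225 + (2 + (-48)**2)) = -757/(4225 + (2 + 2304)) = -757/(4225 + 2306) = -757/6531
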